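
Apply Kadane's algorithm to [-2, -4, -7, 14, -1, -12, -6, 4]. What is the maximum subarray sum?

Using Kadane's algorithm on [-2, -4, -7, 14, -1, -12, -6, 4]:

Scanning through the array:
Position 1 (value -4): max_ending_here = -4, max_so_far = -2
Position 2 (value -7): max_ending_here = -7, max_so_far = -2
Position 3 (value 14): max_ending_here = 14, max_so_far = 14
Position 4 (value -1): max_ending_here = 13, max_so_far = 14
Position 5 (value -12): max_ending_here = 1, max_so_far = 14
Position 6 (value -6): max_ending_here = -5, max_so_far = 14
Position 7 (value 4): max_ending_here = 4, max_so_far = 14

Maximum subarray: [14]
Maximum sum: 14

The maximum subarray is [14] with sum 14. This subarray runs from index 3 to index 3.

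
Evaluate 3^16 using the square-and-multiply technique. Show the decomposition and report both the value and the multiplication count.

Computing 3^16 by squaring (build up from 3^1; each line after the first costs one multiplication):

3^1 = 3
3^2 = (3^1)^2 = 3^2 = 9
3^4 = (3^2)^2 = 9^2 = 81
3^8 = (3^4)^2 = 81^2 = 6561
3^16 = (3^8)^2 = 6561^2 = 43046721

Result: 43046721
Multiplications needed: 4 (4 lines after 3^1)

3^16 = 43046721. Using exponentiation by squaring, this requires 4 multiplications. The key idea: if the exponent is even, square the half-power; if odd, multiply by the base once.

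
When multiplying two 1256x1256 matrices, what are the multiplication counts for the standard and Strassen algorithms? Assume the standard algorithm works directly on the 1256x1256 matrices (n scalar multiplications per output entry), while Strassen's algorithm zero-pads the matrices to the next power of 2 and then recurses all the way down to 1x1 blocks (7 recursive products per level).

Matrix multiplication for 1256x1256 matrices:

Strassen's algorithm requires power-of-2 dimensions. Pad 1256x1256 to 2048x2048 (next power of 2).

Standard algorithm: 1256^3 = 1981385216 multiplications
Strassen's algorithm: 7^(log2(2048)) = 7^11 = 1977326743 multiplications
Savings: 1981385216 - 1977326743 = 4058473 multiplications

Standard: 1981385216 multiplications (1256^3). Strassen: 1977326743 multiplications (7^11, after padding to 2048x2048). Strassen reduces 8 recursive multiplications to 7 at each level.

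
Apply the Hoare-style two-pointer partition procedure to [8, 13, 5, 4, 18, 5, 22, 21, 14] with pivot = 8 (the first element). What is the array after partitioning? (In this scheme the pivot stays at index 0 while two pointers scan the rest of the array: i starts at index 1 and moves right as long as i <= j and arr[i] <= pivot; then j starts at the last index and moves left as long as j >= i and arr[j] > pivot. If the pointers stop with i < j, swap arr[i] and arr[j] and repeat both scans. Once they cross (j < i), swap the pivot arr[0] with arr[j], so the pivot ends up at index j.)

Hoare-style two-pointer partition with pivot = 8:

Initial array: [8, 13, 5, 4, 18, 5, 22, 21, 14]

Pointers start at i = 1, j = 8.
i stops at index 1 (arr[1]=13 > 8), j stops at index 5 (arr[5]=5 <= 8): swap arr[1] and arr[5], array becomes [8, 5, 5, 4, 18, 13, 22, 21, 14]
i ends at 4, j ends at 3: the pointers have crossed (j < i), so scanning stops.

Swap pivot arr[0] with arr[3] to place pivot at position 3: [4, 5, 5, 8, 18, 13, 22, 21, 14]
Pivot position: 3

After partitioning with pivot 8, the array becomes [4, 5, 5, 8, 18, 13, 22, 21, 14]. The pivot is placed at index 3. All elements to the left of the pivot are <= 8, and all elements to the right are > 8.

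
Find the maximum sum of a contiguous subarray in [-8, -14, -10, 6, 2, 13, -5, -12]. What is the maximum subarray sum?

Using Kadane's algorithm on [-8, -14, -10, 6, 2, 13, -5, -12]:

Scanning through the array:
Position 1 (value -14): max_ending_here = -14, max_so_far = -8
Position 2 (value -10): max_ending_here = -10, max_so_far = -8
Position 3 (value 6): max_ending_here = 6, max_so_far = 6
Position 4 (value 2): max_ending_here = 8, max_so_far = 8
Position 5 (value 13): max_ending_here = 21, max_so_far = 21
Position 6 (value -5): max_ending_here = 16, max_so_far = 21
Position 7 (value -12): max_ending_here = 4, max_so_far = 21

Maximum subarray: [6, 2, 13]
Maximum sum: 21

The maximum subarray is [6, 2, 13] with sum 21. This subarray runs from index 3 to index 5.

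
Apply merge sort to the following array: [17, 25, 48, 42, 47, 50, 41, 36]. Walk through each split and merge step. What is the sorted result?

Merge sort trace:

Split: [17, 25, 48, 42, 47, 50, 41, 36] -> [17, 25, 48, 42] and [47, 50, 41, 36]
  Split: [17, 25, 48, 42] -> [17, 25] and [48, 42]
    Split: [17, 25] -> [17] and [25]
    Merge: [17] + [25] -> [17, 25]
    Split: [48, 42] -> [48] and [42]
    Merge: [48] + [42] -> [42, 48]
  Merge: [17, 25] + [42, 48] -> [17, 25, 42, 48]
  Split: [47, 50, 41, 36] -> [47, 50] and [41, 36]
    Split: [47, 50] -> [47] and [50]
    Merge: [47] + [50] -> [47, 50]
    Split: [41, 36] -> [41] and [36]
    Merge: [41] + [36] -> [36, 41]
  Merge: [47, 50] + [36, 41] -> [36, 41, 47, 50]
Merge: [17, 25, 42, 48] + [36, 41, 47, 50] -> [17, 25, 36, 41, 42, 47, 48, 50]

Final sorted array: [17, 25, 36, 41, 42, 47, 48, 50]

The merge sort proceeds by recursively splitting the array and merging sorted halves.
After all merges, the sorted array is [17, 25, 36, 41, 42, 47, 48, 50].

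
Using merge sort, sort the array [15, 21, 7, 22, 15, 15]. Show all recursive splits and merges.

Merge sort trace:

Split: [15, 21, 7, 22, 15, 15] -> [15, 21, 7] and [22, 15, 15]
  Split: [15, 21, 7] -> [15] and [21, 7]
    Split: [21, 7] -> [21] and [7]
    Merge: [21] + [7] -> [7, 21]
  Merge: [15] + [7, 21] -> [7, 15, 21]
  Split: [22, 15, 15] -> [22] and [15, 15]
    Split: [15, 15] -> [15] and [15]
    Merge: [15] + [15] -> [15, 15]
  Merge: [22] + [15, 15] -> [15, 15, 22]
Merge: [7, 15, 21] + [15, 15, 22] -> [7, 15, 15, 15, 21, 22]

Final sorted array: [7, 15, 15, 15, 21, 22]

The merge sort proceeds by recursively splitting the array and merging sorted halves.
After all merges, the sorted array is [7, 15, 15, 15, 21, 22].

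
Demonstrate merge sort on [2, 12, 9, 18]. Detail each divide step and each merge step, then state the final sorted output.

Merge sort trace:

Split: [2, 12, 9, 18] -> [2, 12] and [9, 18]
  Split: [2, 12] -> [2] and [12]
  Merge: [2] + [12] -> [2, 12]
  Split: [9, 18] -> [9] and [18]
  Merge: [9] + [18] -> [9, 18]
Merge: [2, 12] + [9, 18] -> [2, 9, 12, 18]

Final sorted array: [2, 9, 12, 18]

The merge sort proceeds by recursively splitting the array and merging sorted halves.
After all merges, the sorted array is [2, 9, 12, 18].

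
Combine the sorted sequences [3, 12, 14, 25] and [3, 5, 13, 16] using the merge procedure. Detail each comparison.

Merging process:

Compare 3 vs 3: take 3 from left. Merged: [3]
Compare 12 vs 3: take 3 from right. Merged: [3, 3]
Compare 12 vs 5: take 5 from right. Merged: [3, 3, 5]
Compare 12 vs 13: take 12 from left. Merged: [3, 3, 5, 12]
Compare 14 vs 13: take 13 from right. Merged: [3, 3, 5, 12, 13]
Compare 14 vs 16: take 14 from left. Merged: [3, 3, 5, 12, 13, 14]
Compare 25 vs 16: take 16 from right. Merged: [3, 3, 5, 12, 13, 14, 16]
Append remaining from left: [25]. Merged: [3, 3, 5, 12, 13, 14, 16, 25]

Final merged array: [3, 3, 5, 12, 13, 14, 16, 25]
Total comparisons: 7

The merged array is [3, 3, 5, 12, 13, 14, 16, 25], requiring 7 comparisons. The merge step runs in O(n) time where n is the total number of elements.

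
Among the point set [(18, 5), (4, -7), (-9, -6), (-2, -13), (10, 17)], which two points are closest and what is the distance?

Computing all pairwise distances among 5 points:

d((18, 5), (4, -7)) = 18.4391
d((18, 5), (-9, -6)) = 29.1548
d((18, 5), (-2, -13)) = 26.9072
d((18, 5), (10, 17)) = 14.4222
d((4, -7), (-9, -6)) = 13.0384
d((4, -7), (-2, -13)) = 8.4853 <-- minimum
d((4, -7), (10, 17)) = 24.7386
d((-9, -6), (-2, -13)) = 9.8995
d((-9, -6), (10, 17)) = 29.8329
d((-2, -13), (10, 17)) = 32.311

Closest pair: (4, -7) and (-2, -13) with distance 8.4853

The closest pair is (4, -7) and (-2, -13) with Euclidean distance 8.4853. For 5 points, brute-force pairwise comparison is shown above. For large n, the divide-and-conquer algorithm (sort by x, recurse on halves, check the dividing strip) achieves O(n log n).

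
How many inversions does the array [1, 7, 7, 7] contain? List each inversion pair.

Finding inversions in [1, 7, 7, 7]:


Total inversions: 0

The array has 0 inversions. It is already sorted.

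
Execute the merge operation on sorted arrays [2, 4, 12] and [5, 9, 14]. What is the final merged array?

Merging process:

Compare 2 vs 5: take 2 from left. Merged: [2]
Compare 4 vs 5: take 4 from left. Merged: [2, 4]
Compare 12 vs 5: take 5 from right. Merged: [2, 4, 5]
Compare 12 vs 9: take 9 from right. Merged: [2, 4, 5, 9]
Compare 12 vs 14: take 12 from left. Merged: [2, 4, 5, 9, 12]
Append remaining from right: [14]. Merged: [2, 4, 5, 9, 12, 14]

Final merged array: [2, 4, 5, 9, 12, 14]
Total comparisons: 5

The merged array is [2, 4, 5, 9, 12, 14], requiring 5 comparisons. The merge step runs in O(n) time where n is the total number of elements.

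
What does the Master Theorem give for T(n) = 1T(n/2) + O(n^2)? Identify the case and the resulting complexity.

Master Theorem for T(n) = 1T(n/2) + O(n^2):

a = 1, b = 2, c = 2
log_b(a) = log_2(1) = 0.0000

Case 3: c = 2 > log_2(1) = 0.0000
T(n) = O(n^2) = O(n^2)

For T(n) = 1T(n/2) + O(n^2): log_2(1) = 0.0000. This is Case 3 of the Master Theorem (c > log_b(a), work dominated by root), giving O(n^2).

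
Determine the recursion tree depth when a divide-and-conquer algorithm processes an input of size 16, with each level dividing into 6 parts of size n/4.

For divide and conquer with division factor 4:

Problem sizes at each level:
Level 0: 16
Level 1: 4
Level 2: 1

The root is level 0 and the size-1 base case is level 2 (the tree spans levels 0 through 2, i.e. 3 levels counting the root), so the depth is the number of divisions: log_4(16) = 2

The recursion tree depth is log_4(16) = 2. At each level, the problem size is divided by 4, so it takes 2 divisions to reduce to a base case of size 1. The algorithm makes 6 recursive calls at each level.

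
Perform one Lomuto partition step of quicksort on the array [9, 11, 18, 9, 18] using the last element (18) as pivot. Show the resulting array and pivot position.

Lomuto partition with pivot = 18:

Initial array: [9, 11, 18, 9, 18]

arr[0]=9 <= 18: swap with position 0, array becomes [9, 11, 18, 9, 18]
arr[1]=11 <= 18: swap with position 1, array becomes [9, 11, 18, 9, 18]
arr[2]=18 <= 18: swap with position 2, array becomes [9, 11, 18, 9, 18]
arr[3]=9 <= 18: swap with position 3, array becomes [9, 11, 18, 9, 18]

Place pivot at position 4: [9, 11, 18, 9, 18]
Pivot position: 4

After partitioning with pivot 18, the array becomes [9, 11, 18, 9, 18]. The pivot is placed at index 4. All elements to the left of the pivot are <= 18, and all elements to the right are > 18.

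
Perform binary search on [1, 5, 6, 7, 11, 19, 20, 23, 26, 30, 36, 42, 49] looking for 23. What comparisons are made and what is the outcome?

Binary search for 23 in [1, 5, 6, 7, 11, 19, 20, 23, 26, 30, 36, 42, 49]:

lo=0, hi=12, mid=6, arr[mid]=20 -> 20 < 23, search right half
lo=7, hi=12, mid=9, arr[mid]=30 -> 30 > 23, search left half
lo=7, hi=8, mid=7, arr[mid]=23 -> Found target at index 7!

Binary search finds 23 at index 7 after 3 comparisons. The search repeatedly halves the search space by comparing with the middle element.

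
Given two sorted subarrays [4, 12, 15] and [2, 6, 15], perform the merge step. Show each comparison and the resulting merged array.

Merging process:

Compare 4 vs 2: take 2 from right. Merged: [2]
Compare 4 vs 6: take 4 from left. Merged: [2, 4]
Compare 12 vs 6: take 6 from right. Merged: [2, 4, 6]
Compare 12 vs 15: take 12 from left. Merged: [2, 4, 6, 12]
Compare 15 vs 15: take 15 from left. Merged: [2, 4, 6, 12, 15]
Append remaining from right: [15]. Merged: [2, 4, 6, 12, 15, 15]

Final merged array: [2, 4, 6, 12, 15, 15]
Total comparisons: 5

The merged array is [2, 4, 6, 12, 15, 15], requiring 5 comparisons. The merge step runs in O(n) time where n is the total number of elements.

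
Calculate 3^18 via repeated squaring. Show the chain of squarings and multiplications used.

Computing 3^18 by squaring (build up from 3^1; each line after the first costs one multiplication):

3^1 = 3
3^2 = (3^1)^2 = 3^2 = 9
3^4 = (3^2)^2 = 9^2 = 81
3^8 = (3^4)^2 = 81^2 = 6561
3^9 = 3 * 3^8 = 3 * 6561 = 19683
3^18 = (3^9)^2 = 19683^2 = 387420489

Result: 387420489
Multiplications needed: 5 (5 lines after 3^1)

3^18 = 387420489. Using exponentiation by squaring, this requires 5 multiplications. The key idea: if the exponent is even, square the half-power; if odd, multiply by the base once.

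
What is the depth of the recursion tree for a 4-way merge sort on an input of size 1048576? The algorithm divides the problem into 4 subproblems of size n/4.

For divide and conquer with division factor 4:

Problem sizes at each level:
Level 0: 1048576
Level 1: 262144
Level 2: 65536
Level 3: 16384
Level 4: 4096
Level 5: 1024
Level 6: 256
Level 7: 64
Level 8: 16
Level 9: 4
Level 10: 1

The root is level 0 and the size-1 base case is level 10 (the tree spans levels 0 through 10, i.e. 11 levels counting the root), so the depth is the number of divisions: log_4(1048576) = 10

The recursion tree depth is log_4(1048576) = 10. At each level, the problem size is divided by 4, so it takes 10 divisions to reduce to a base case of size 1. The algorithm makes 4 recursive calls at each level.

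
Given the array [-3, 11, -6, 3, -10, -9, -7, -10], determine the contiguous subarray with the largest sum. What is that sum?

Using Kadane's algorithm on [-3, 11, -6, 3, -10, -9, -7, -10]:

Scanning through the array:
Position 1 (value 11): max_ending_here = 11, max_so_far = 11
Position 2 (value -6): max_ending_here = 5, max_so_far = 11
Position 3 (value 3): max_ending_here = 8, max_so_far = 11
Position 4 (value -10): max_ending_here = -2, max_so_far = 11
Position 5 (value -9): max_ending_here = -9, max_so_far = 11
Position 6 (value -7): max_ending_here = -7, max_so_far = 11
Position 7 (value -10): max_ending_here = -10, max_so_far = 11

Maximum subarray: [11]
Maximum sum: 11

The maximum subarray is [11] with sum 11. This subarray runs from index 1 to index 1.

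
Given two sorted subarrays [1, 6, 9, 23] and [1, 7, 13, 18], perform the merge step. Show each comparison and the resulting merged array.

Merging process:

Compare 1 vs 1: take 1 from left. Merged: [1]
Compare 6 vs 1: take 1 from right. Merged: [1, 1]
Compare 6 vs 7: take 6 from left. Merged: [1, 1, 6]
Compare 9 vs 7: take 7 from right. Merged: [1, 1, 6, 7]
Compare 9 vs 13: take 9 from left. Merged: [1, 1, 6, 7, 9]
Compare 23 vs 13: take 13 from right. Merged: [1, 1, 6, 7, 9, 13]
Compare 23 vs 18: take 18 from right. Merged: [1, 1, 6, 7, 9, 13, 18]
Append remaining from left: [23]. Merged: [1, 1, 6, 7, 9, 13, 18, 23]

Final merged array: [1, 1, 6, 7, 9, 13, 18, 23]
Total comparisons: 7

The merged array is [1, 1, 6, 7, 9, 13, 18, 23], requiring 7 comparisons. The merge step runs in O(n) time where n is the total number of elements.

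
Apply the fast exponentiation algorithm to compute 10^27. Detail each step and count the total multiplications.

Computing 10^27 by squaring (build up from 10^1; each line after the first costs one multiplication):

10^1 = 10
10^2 = (10^1)^2 = 10^2 = 100
10^3 = 10 * 10^2 = 10 * 100 = 1000
10^6 = (10^3)^2 = 1000^2 = 1000000
10^12 = (10^6)^2 = 1000000^2 = 1000000000000
10^13 = 10 * 10^12 = 10 * 1000000000000 = 10000000000000
10^26 = (10^13)^2 = 10000000000000^2 = 100000000000000000000000000
10^27 = 10 * 10^26 = 10 * 100000000000000000000000000 = 1000000000000000000000000000

Result: 1000000000000000000000000000
Multiplications needed: 7 (7 lines after 10^1)

10^27 = 1000000000000000000000000000. Using exponentiation by squaring, this requires 7 multiplications. The key idea: if the exponent is even, square the half-power; if odd, multiply by the base once.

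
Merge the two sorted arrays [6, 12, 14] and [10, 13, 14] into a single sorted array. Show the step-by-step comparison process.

Merging process:

Compare 6 vs 10: take 6 from left. Merged: [6]
Compare 12 vs 10: take 10 from right. Merged: [6, 10]
Compare 12 vs 13: take 12 from left. Merged: [6, 10, 12]
Compare 14 vs 13: take 13 from right. Merged: [6, 10, 12, 13]
Compare 14 vs 14: take 14 from left. Merged: [6, 10, 12, 13, 14]
Append remaining from right: [14]. Merged: [6, 10, 12, 13, 14, 14]

Final merged array: [6, 10, 12, 13, 14, 14]
Total comparisons: 5

The merged array is [6, 10, 12, 13, 14, 14], requiring 5 comparisons. The merge step runs in O(n) time where n is the total number of elements.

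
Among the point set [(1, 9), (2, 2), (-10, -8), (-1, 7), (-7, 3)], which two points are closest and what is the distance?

Computing all pairwise distances among 5 points:

d((1, 9), (2, 2)) = 7.0711
d((1, 9), (-10, -8)) = 20.2485
d((1, 9), (-1, 7)) = 2.8284 <-- minimum
d((1, 9), (-7, 3)) = 10.0
d((2, 2), (-10, -8)) = 15.6205
d((2, 2), (-1, 7)) = 5.831
d((2, 2), (-7, 3)) = 9.0554
d((-10, -8), (-1, 7)) = 17.4929
d((-10, -8), (-7, 3)) = 11.4018
d((-1, 7), (-7, 3)) = 7.2111

Closest pair: (1, 9) and (-1, 7) with distance 2.8284

The closest pair is (1, 9) and (-1, 7) with Euclidean distance 2.8284. For 5 points, brute-force pairwise comparison is shown above. For large n, the divide-and-conquer algorithm (sort by x, recurse on halves, check the dividing strip) achieves O(n log n).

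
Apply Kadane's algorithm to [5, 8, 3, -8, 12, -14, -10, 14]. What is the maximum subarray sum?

Using Kadane's algorithm on [5, 8, 3, -8, 12, -14, -10, 14]:

Scanning through the array:
Position 1 (value 8): max_ending_here = 13, max_so_far = 13
Position 2 (value 3): max_ending_here = 16, max_so_far = 16
Position 3 (value -8): max_ending_here = 8, max_so_far = 16
Position 4 (value 12): max_ending_here = 20, max_so_far = 20
Position 5 (value -14): max_ending_here = 6, max_so_far = 20
Position 6 (value -10): max_ending_here = -4, max_so_far = 20
Position 7 (value 14): max_ending_here = 14, max_so_far = 20

Maximum subarray: [5, 8, 3, -8, 12]
Maximum sum: 20

The maximum subarray is [5, 8, 3, -8, 12] with sum 20. This subarray runs from index 0 to index 4.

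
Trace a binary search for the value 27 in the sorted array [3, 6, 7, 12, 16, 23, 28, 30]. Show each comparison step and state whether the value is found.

Binary search for 27 in [3, 6, 7, 12, 16, 23, 28, 30]:

lo=0, hi=7, mid=3, arr[mid]=12 -> 12 < 27, search right half
lo=4, hi=7, mid=5, arr[mid]=23 -> 23 < 27, search right half
lo=6, hi=7, mid=6, arr[mid]=28 -> 28 > 27, search left half
lo=6 > hi=5, target 27 not found

Binary search determines that 27 is not in the array after 3 comparisons. The search space was exhausted without finding the target.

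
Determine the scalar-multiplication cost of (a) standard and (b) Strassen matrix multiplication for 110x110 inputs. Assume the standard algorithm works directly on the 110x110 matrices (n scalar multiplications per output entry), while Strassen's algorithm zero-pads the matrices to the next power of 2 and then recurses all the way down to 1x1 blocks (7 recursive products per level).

Matrix multiplication for 110x110 matrices:

Strassen's algorithm requires power-of-2 dimensions. Pad 110x110 to 128x128 (next power of 2).

Standard algorithm: 110^3 = 1331000 multiplications
Strassen's algorithm: 7^(log2(128)) = 7^7 = 823543 multiplications
Savings: 1331000 - 823543 = 507457 multiplications

Standard: 1331000 multiplications (110^3). Strassen: 823543 multiplications (7^7, after padding to 128x128). Strassen reduces 8 recursive multiplications to 7 at each level.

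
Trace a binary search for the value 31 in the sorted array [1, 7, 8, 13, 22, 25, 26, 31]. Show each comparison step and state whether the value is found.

Binary search for 31 in [1, 7, 8, 13, 22, 25, 26, 31]:

lo=0, hi=7, mid=3, arr[mid]=13 -> 13 < 31, search right half
lo=4, hi=7, mid=5, arr[mid]=25 -> 25 < 31, search right half
lo=6, hi=7, mid=6, arr[mid]=26 -> 26 < 31, search right half
lo=7, hi=7, mid=7, arr[mid]=31 -> Found target at index 7!

Binary search finds 31 at index 7 after 4 comparisons. The search repeatedly halves the search space by comparing with the middle element.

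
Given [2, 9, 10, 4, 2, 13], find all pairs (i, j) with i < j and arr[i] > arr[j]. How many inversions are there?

Finding inversions in [2, 9, 10, 4, 2, 13]:

(1, 3): arr[1]=9 > arr[3]=4
(1, 4): arr[1]=9 > arr[4]=2
(2, 3): arr[2]=10 > arr[3]=4
(2, 4): arr[2]=10 > arr[4]=2
(3, 4): arr[3]=4 > arr[4]=2

Total inversions: 5

The array has 5 inversion(s): (1,3), (1,4), (2,3), (2,4), (3,4). Each pair (i,j) satisfies i < j and arr[i] > arr[j].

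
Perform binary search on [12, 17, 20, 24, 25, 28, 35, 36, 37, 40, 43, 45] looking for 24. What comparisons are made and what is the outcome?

Binary search for 24 in [12, 17, 20, 24, 25, 28, 35, 36, 37, 40, 43, 45]:

lo=0, hi=11, mid=5, arr[mid]=28 -> 28 > 24, search left half
lo=0, hi=4, mid=2, arr[mid]=20 -> 20 < 24, search right half
lo=3, hi=4, mid=3, arr[mid]=24 -> Found target at index 3!

Binary search finds 24 at index 3 after 3 comparisons. The search repeatedly halves the search space by comparing with the middle element.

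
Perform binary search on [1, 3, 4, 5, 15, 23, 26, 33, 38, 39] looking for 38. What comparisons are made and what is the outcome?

Binary search for 38 in [1, 3, 4, 5, 15, 23, 26, 33, 38, 39]:

lo=0, hi=9, mid=4, arr[mid]=15 -> 15 < 38, search right half
lo=5, hi=9, mid=7, arr[mid]=33 -> 33 < 38, search right half
lo=8, hi=9, mid=8, arr[mid]=38 -> Found target at index 8!

Binary search finds 38 at index 8 after 3 comparisons. The search repeatedly halves the search space by comparing with the middle element.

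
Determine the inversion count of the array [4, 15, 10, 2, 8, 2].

Finding inversions in [4, 15, 10, 2, 8, 2]:

(0, 3): arr[0]=4 > arr[3]=2
(0, 5): arr[0]=4 > arr[5]=2
(1, 2): arr[1]=15 > arr[2]=10
(1, 3): arr[1]=15 > arr[3]=2
(1, 4): arr[1]=15 > arr[4]=8
(1, 5): arr[1]=15 > arr[5]=2
(2, 3): arr[2]=10 > arr[3]=2
(2, 4): arr[2]=10 > arr[4]=8
(2, 5): arr[2]=10 > arr[5]=2
(4, 5): arr[4]=8 > arr[5]=2

Total inversions: 10

The array has 10 inversion(s): (0,3), (0,5), (1,2), (1,3), (1,4), (1,5), (2,3), (2,4), (2,5), (4,5). Each pair (i,j) satisfies i < j and arr[i] > arr[j].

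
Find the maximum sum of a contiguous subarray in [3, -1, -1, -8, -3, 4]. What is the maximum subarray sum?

Using Kadane's algorithm on [3, -1, -1, -8, -3, 4]:

Scanning through the array:
Position 1 (value -1): max_ending_here = 2, max_so_far = 3
Position 2 (value -1): max_ending_here = 1, max_so_far = 3
Position 3 (value -8): max_ending_here = -7, max_so_far = 3
Position 4 (value -3): max_ending_here = -3, max_so_far = 3
Position 5 (value 4): max_ending_here = 4, max_so_far = 4

Maximum subarray: [4]
Maximum sum: 4

The maximum subarray is [4] with sum 4. This subarray runs from index 5 to index 5.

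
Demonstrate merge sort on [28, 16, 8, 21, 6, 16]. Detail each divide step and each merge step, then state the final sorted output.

Merge sort trace:

Split: [28, 16, 8, 21, 6, 16] -> [28, 16, 8] and [21, 6, 16]
  Split: [28, 16, 8] -> [28] and [16, 8]
    Split: [16, 8] -> [16] and [8]
    Merge: [16] + [8] -> [8, 16]
  Merge: [28] + [8, 16] -> [8, 16, 28]
  Split: [21, 6, 16] -> [21] and [6, 16]
    Split: [6, 16] -> [6] and [16]
    Merge: [6] + [16] -> [6, 16]
  Merge: [21] + [6, 16] -> [6, 16, 21]
Merge: [8, 16, 28] + [6, 16, 21] -> [6, 8, 16, 16, 21, 28]

Final sorted array: [6, 8, 16, 16, 21, 28]

The merge sort proceeds by recursively splitting the array and merging sorted halves.
After all merges, the sorted array is [6, 8, 16, 16, 21, 28].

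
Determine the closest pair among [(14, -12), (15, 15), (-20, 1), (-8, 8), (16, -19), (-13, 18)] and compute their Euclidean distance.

Computing all pairwise distances among 6 points:

d((14, -12), (15, 15)) = 27.0185
d((14, -12), (-20, 1)) = 36.4005
d((14, -12), (-8, 8)) = 29.7321
d((14, -12), (16, -19)) = 7.2801 <-- minimum
d((14, -12), (-13, 18)) = 40.3609
d((15, 15), (-20, 1)) = 37.6962
d((15, 15), (-8, 8)) = 24.0416
d((15, 15), (16, -19)) = 34.0147
d((15, 15), (-13, 18)) = 28.1603
d((-20, 1), (-8, 8)) = 13.8924
d((-20, 1), (16, -19)) = 41.1825
d((-20, 1), (-13, 18)) = 18.3848
d((-8, 8), (16, -19)) = 36.1248
d((-8, 8), (-13, 18)) = 11.1803
d((16, -19), (-13, 18)) = 47.0106

Closest pair: (14, -12) and (16, -19) with distance 7.2801

The closest pair is (14, -12) and (16, -19) with Euclidean distance 7.2801. For 6 points, brute-force pairwise comparison is shown above. For large n, the divide-and-conquer algorithm (sort by x, recurse on halves, check the dividing strip) achieves O(n log n).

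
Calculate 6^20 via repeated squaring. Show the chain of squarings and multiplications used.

Computing 6^20 by squaring (build up from 6^1; each line after the first costs one multiplication):

6^1 = 6
6^2 = (6^1)^2 = 6^2 = 36
6^4 = (6^2)^2 = 36^2 = 1296
6^5 = 6 * 6^4 = 6 * 1296 = 7776
6^10 = (6^5)^2 = 7776^2 = 60466176
6^20 = (6^10)^2 = 60466176^2 = 3656158440062976

Result: 3656158440062976
Multiplications needed: 5 (5 lines after 6^1)

6^20 = 3656158440062976. Using exponentiation by squaring, this requires 5 multiplications. The key idea: if the exponent is even, square the half-power; if odd, multiply by the base once.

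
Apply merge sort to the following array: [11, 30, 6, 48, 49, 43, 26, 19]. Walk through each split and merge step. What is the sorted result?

Merge sort trace:

Split: [11, 30, 6, 48, 49, 43, 26, 19] -> [11, 30, 6, 48] and [49, 43, 26, 19]
  Split: [11, 30, 6, 48] -> [11, 30] and [6, 48]
    Split: [11, 30] -> [11] and [30]
    Merge: [11] + [30] -> [11, 30]
    Split: [6, 48] -> [6] and [48]
    Merge: [6] + [48] -> [6, 48]
  Merge: [11, 30] + [6, 48] -> [6, 11, 30, 48]
  Split: [49, 43, 26, 19] -> [49, 43] and [26, 19]
    Split: [49, 43] -> [49] and [43]
    Merge: [49] + [43] -> [43, 49]
    Split: [26, 19] -> [26] and [19]
    Merge: [26] + [19] -> [19, 26]
  Merge: [43, 49] + [19, 26] -> [19, 26, 43, 49]
Merge: [6, 11, 30, 48] + [19, 26, 43, 49] -> [6, 11, 19, 26, 30, 43, 48, 49]

Final sorted array: [6, 11, 19, 26, 30, 43, 48, 49]

The merge sort proceeds by recursively splitting the array and merging sorted halves.
After all merges, the sorted array is [6, 11, 19, 26, 30, 43, 48, 49].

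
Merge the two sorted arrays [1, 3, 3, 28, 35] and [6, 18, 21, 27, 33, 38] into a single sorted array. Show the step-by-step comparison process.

Merging process:

Compare 1 vs 6: take 1 from left. Merged: [1]
Compare 3 vs 6: take 3 from left. Merged: [1, 3]
Compare 3 vs 6: take 3 from left. Merged: [1, 3, 3]
Compare 28 vs 6: take 6 from right. Merged: [1, 3, 3, 6]
Compare 28 vs 18: take 18 from right. Merged: [1, 3, 3, 6, 18]
Compare 28 vs 21: take 21 from right. Merged: [1, 3, 3, 6, 18, 21]
Compare 28 vs 27: take 27 from right. Merged: [1, 3, 3, 6, 18, 21, 27]
Compare 28 vs 33: take 28 from left. Merged: [1, 3, 3, 6, 18, 21, 27, 28]
Compare 35 vs 33: take 33 from right. Merged: [1, 3, 3, 6, 18, 21, 27, 28, 33]
Compare 35 vs 38: take 35 from left. Merged: [1, 3, 3, 6, 18, 21, 27, 28, 33, 35]
Append remaining from right: [38]. Merged: [1, 3, 3, 6, 18, 21, 27, 28, 33, 35, 38]

Final merged array: [1, 3, 3, 6, 18, 21, 27, 28, 33, 35, 38]
Total comparisons: 10

The merged array is [1, 3, 3, 6, 18, 21, 27, 28, 33, 35, 38], requiring 10 comparisons. The merge step runs in O(n) time where n is the total number of elements.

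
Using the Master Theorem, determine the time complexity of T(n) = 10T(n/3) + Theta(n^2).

Master Theorem for T(n) = 10T(n/3) + O(n^2):

a = 10, b = 3, c = 2
log_b(a) = log_3(10) = 2.0959

Case 1: c = 2 < log_3(10) = 2.0959
T(n) = O(n^(log_3 10))

For T(n) = 10T(n/3) + O(n^2): log_3(10) = 2.0959. This is Case 1 of the Master Theorem (c < log_b(a), work dominated by leaves), giving O(n^(log_3 10)).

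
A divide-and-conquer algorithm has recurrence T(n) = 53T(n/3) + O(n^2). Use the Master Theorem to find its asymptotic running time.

Master Theorem for T(n) = 53T(n/3) + O(n^2):

a = 53, b = 3, c = 2
log_b(a) = log_3(53) = 3.6139

Case 1: c = 2 < log_3(53) = 3.6139
T(n) = O(n^(log_3 53))

For T(n) = 53T(n/3) + O(n^2): log_3(53) = 3.6139. This is Case 1 of the Master Theorem (c < log_b(a), work dominated by leaves), giving O(n^(log_3 53)).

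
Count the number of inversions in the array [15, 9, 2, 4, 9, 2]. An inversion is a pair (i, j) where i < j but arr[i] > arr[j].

Finding inversions in [15, 9, 2, 4, 9, 2]:

(0, 1): arr[0]=15 > arr[1]=9
(0, 2): arr[0]=15 > arr[2]=2
(0, 3): arr[0]=15 > arr[3]=4
(0, 4): arr[0]=15 > arr[4]=9
(0, 5): arr[0]=15 > arr[5]=2
(1, 2): arr[1]=9 > arr[2]=2
(1, 3): arr[1]=9 > arr[3]=4
(1, 5): arr[1]=9 > arr[5]=2
(3, 5): arr[3]=4 > arr[5]=2
(4, 5): arr[4]=9 > arr[5]=2

Total inversions: 10

The array has 10 inversion(s): (0,1), (0,2), (0,3), (0,4), (0,5), (1,2), (1,3), (1,5), (3,5), (4,5). Each pair (i,j) satisfies i < j and arr[i] > arr[j].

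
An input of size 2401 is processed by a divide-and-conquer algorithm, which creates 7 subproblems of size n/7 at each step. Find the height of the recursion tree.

For divide and conquer with division factor 7:

Problem sizes at each level:
Level 0: 2401
Level 1: 343
Level 2: 49
Level 3: 7
Level 4: 1

The root is level 0 and the size-1 base case is level 4 (the tree spans levels 0 through 4, i.e. 5 levels counting the root), so the depth is the number of divisions: log_7(2401) = 4

The recursion tree depth is log_7(2401) = 4. At each level, the problem size is divided by 7, so it takes 4 divisions to reduce to a base case of size 1. The algorithm makes 7 recursive calls at each level.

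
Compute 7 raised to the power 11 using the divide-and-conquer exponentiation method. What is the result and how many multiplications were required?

Computing 7^11 by squaring (build up from 7^1; each line after the first costs one multiplication):

7^1 = 7
7^2 = (7^1)^2 = 7^2 = 49
7^4 = (7^2)^2 = 49^2 = 2401
7^5 = 7 * 7^4 = 7 * 2401 = 16807
7^10 = (7^5)^2 = 16807^2 = 282475249
7^11 = 7 * 7^10 = 7 * 282475249 = 1977326743

Result: 1977326743
Multiplications needed: 5 (5 lines after 7^1)

7^11 = 1977326743. Using exponentiation by squaring, this requires 5 multiplications. The key idea: if the exponent is even, square the half-power; if odd, multiply by the base once.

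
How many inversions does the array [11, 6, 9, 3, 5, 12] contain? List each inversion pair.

Finding inversions in [11, 6, 9, 3, 5, 12]:

(0, 1): arr[0]=11 > arr[1]=6
(0, 2): arr[0]=11 > arr[2]=9
(0, 3): arr[0]=11 > arr[3]=3
(0, 4): arr[0]=11 > arr[4]=5
(1, 3): arr[1]=6 > arr[3]=3
(1, 4): arr[1]=6 > arr[4]=5
(2, 3): arr[2]=9 > arr[3]=3
(2, 4): arr[2]=9 > arr[4]=5

Total inversions: 8

The array has 8 inversion(s): (0,1), (0,2), (0,3), (0,4), (1,3), (1,4), (2,3), (2,4). Each pair (i,j) satisfies i < j and arr[i] > arr[j].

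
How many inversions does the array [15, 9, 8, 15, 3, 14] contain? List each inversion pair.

Finding inversions in [15, 9, 8, 15, 3, 14]:

(0, 1): arr[0]=15 > arr[1]=9
(0, 2): arr[0]=15 > arr[2]=8
(0, 4): arr[0]=15 > arr[4]=3
(0, 5): arr[0]=15 > arr[5]=14
(1, 2): arr[1]=9 > arr[2]=8
(1, 4): arr[1]=9 > arr[4]=3
(2, 4): arr[2]=8 > arr[4]=3
(3, 4): arr[3]=15 > arr[4]=3
(3, 5): arr[3]=15 > arr[5]=14

Total inversions: 9

The array has 9 inversion(s): (0,1), (0,2), (0,4), (0,5), (1,2), (1,4), (2,4), (3,4), (3,5). Each pair (i,j) satisfies i < j and arr[i] > arr[j].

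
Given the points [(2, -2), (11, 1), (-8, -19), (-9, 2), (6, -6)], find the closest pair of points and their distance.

Computing all pairwise distances among 5 points:

d((2, -2), (11, 1)) = 9.4868
d((2, -2), (-8, -19)) = 19.7231
d((2, -2), (-9, 2)) = 11.7047
d((2, -2), (6, -6)) = 5.6569 <-- minimum
d((11, 1), (-8, -19)) = 27.5862
d((11, 1), (-9, 2)) = 20.025
d((11, 1), (6, -6)) = 8.6023
d((-8, -19), (-9, 2)) = 21.0238
d((-8, -19), (6, -6)) = 19.105
d((-9, 2), (6, -6)) = 17.0

Closest pair: (2, -2) and (6, -6) with distance 5.6569

The closest pair is (2, -2) and (6, -6) with Euclidean distance 5.6569. For 5 points, brute-force pairwise comparison is shown above. For large n, the divide-and-conquer algorithm (sort by x, recurse on halves, check the dividing strip) achieves O(n log n).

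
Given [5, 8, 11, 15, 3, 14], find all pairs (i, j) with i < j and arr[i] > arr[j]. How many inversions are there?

Finding inversions in [5, 8, 11, 15, 3, 14]:

(0, 4): arr[0]=5 > arr[4]=3
(1, 4): arr[1]=8 > arr[4]=3
(2, 4): arr[2]=11 > arr[4]=3
(3, 4): arr[3]=15 > arr[4]=3
(3, 5): arr[3]=15 > arr[5]=14

Total inversions: 5

The array has 5 inversion(s): (0,4), (1,4), (2,4), (3,4), (3,5). Each pair (i,j) satisfies i < j and arr[i] > arr[j].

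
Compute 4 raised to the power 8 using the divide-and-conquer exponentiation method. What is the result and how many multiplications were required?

Computing 4^8 by squaring (build up from 4^1; each line after the first costs one multiplication):

4^1 = 4
4^2 = (4^1)^2 = 4^2 = 16
4^4 = (4^2)^2 = 16^2 = 256
4^8 = (4^4)^2 = 256^2 = 65536

Result: 65536
Multiplications needed: 3 (3 lines after 4^1)

4^8 = 65536. Using exponentiation by squaring, this requires 3 multiplications. The key idea: if the exponent is even, square the half-power; if odd, multiply by the base once.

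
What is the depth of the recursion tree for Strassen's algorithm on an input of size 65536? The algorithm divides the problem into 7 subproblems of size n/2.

For divide and conquer with division factor 2:

Problem sizes at each level:
Level 0: 65536
Level 1: 32768
Level 2: 16384
Level 3: 8192
Level 4: 4096
Level 5: 2048
Level 6: 1024
Level 7: 512
Level 8: 256
Level 9: 128
Level 10: 64
Level 11: 32
Level 12: 16
Level 13: 8
Level 14: 4
Level 15: 2
Level 16: 1

The root is level 0 and the size-1 base case is level 16 (the tree spans levels 0 through 16, i.e. 17 levels counting the root), so the depth is the number of divisions: log_2(65536) = 16

The recursion tree depth is log_2(65536) = 16. At each level, the problem size is divided by 2, so it takes 16 divisions to reduce to a base case of size 1. The algorithm makes 7 recursive calls at each level.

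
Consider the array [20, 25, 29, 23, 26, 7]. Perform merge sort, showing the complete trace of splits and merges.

Merge sort trace:

Split: [20, 25, 29, 23, 26, 7] -> [20, 25, 29] and [23, 26, 7]
  Split: [20, 25, 29] -> [20] and [25, 29]
    Split: [25, 29] -> [25] and [29]
    Merge: [25] + [29] -> [25, 29]
  Merge: [20] + [25, 29] -> [20, 25, 29]
  Split: [23, 26, 7] -> [23] and [26, 7]
    Split: [26, 7] -> [26] and [7]
    Merge: [26] + [7] -> [7, 26]
  Merge: [23] + [7, 26] -> [7, 23, 26]
Merge: [20, 25, 29] + [7, 23, 26] -> [7, 20, 23, 25, 26, 29]

Final sorted array: [7, 20, 23, 25, 26, 29]

The merge sort proceeds by recursively splitting the array and merging sorted halves.
After all merges, the sorted array is [7, 20, 23, 25, 26, 29].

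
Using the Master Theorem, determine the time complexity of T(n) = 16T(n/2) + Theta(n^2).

Master Theorem for T(n) = 16T(n/2) + O(n^2):

a = 16, b = 2, c = 2
log_b(a) = log_2(16) = 4.0000

Case 1: c = 2 < log_2(16) = 4.0000
T(n) = O(n^(log_2 16)) = O(n^4)

For T(n) = 16T(n/2) + O(n^2): log_2(16) = 4.0000. This is Case 1 of the Master Theorem (c < log_b(a), work dominated by leaves), giving O(n^4).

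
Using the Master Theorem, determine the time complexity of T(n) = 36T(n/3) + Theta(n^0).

Master Theorem for T(n) = 36T(n/3) + O(n^0):

a = 36, b = 3, c = 0
log_b(a) = log_3(36) = 3.2619

Case 1: c = 0 < log_3(36) = 3.2619
T(n) = O(n^(log_3 36))

For T(n) = 36T(n/3) + O(n^0): log_3(36) = 3.2619. This is Case 1 of the Master Theorem (c < log_b(a), work dominated by leaves), giving O(n^(log_3 36)).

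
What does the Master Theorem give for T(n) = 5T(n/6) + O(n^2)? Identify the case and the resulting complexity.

Master Theorem for T(n) = 5T(n/6) + O(n^2):

a = 5, b = 6, c = 2
log_b(a) = log_6(5) = 0.8982

Case 3: c = 2 > log_6(5) = 0.8982
T(n) = O(n^2) = O(n^2)

For T(n) = 5T(n/6) + O(n^2): log_6(5) = 0.8982. This is Case 3 of the Master Theorem (c > log_b(a), work dominated by root), giving O(n^2).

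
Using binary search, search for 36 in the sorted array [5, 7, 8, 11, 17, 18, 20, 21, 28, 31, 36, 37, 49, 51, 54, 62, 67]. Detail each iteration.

Binary search for 36 in [5, 7, 8, 11, 17, 18, 20, 21, 28, 31, 36, 37, 49, 51, 54, 62, 67]:

lo=0, hi=16, mid=8, arr[mid]=28 -> 28 < 36, search right half
lo=9, hi=16, mid=12, arr[mid]=49 -> 49 > 36, search left half
lo=9, hi=11, mid=10, arr[mid]=36 -> Found target at index 10!

Binary search finds 36 at index 10 after 3 comparisons. The search repeatedly halves the search space by comparing with the middle element.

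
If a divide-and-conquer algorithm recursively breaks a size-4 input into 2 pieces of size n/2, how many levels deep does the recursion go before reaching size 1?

For divide and conquer with division factor 2:

Problem sizes at each level:
Level 0: 4
Level 1: 2
Level 2: 1

The root is level 0 and the size-1 base case is level 2 (the tree spans levels 0 through 2, i.e. 3 levels counting the root), so the depth is the number of divisions: log_2(4) = 2

The recursion tree depth is log_2(4) = 2. At each level, the problem size is divided by 2, so it takes 2 divisions to reduce to a base case of size 1. The algorithm makes 2 recursive calls at each level.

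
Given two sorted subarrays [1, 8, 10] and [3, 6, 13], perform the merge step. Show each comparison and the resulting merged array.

Merging process:

Compare 1 vs 3: take 1 from left. Merged: [1]
Compare 8 vs 3: take 3 from right. Merged: [1, 3]
Compare 8 vs 6: take 6 from right. Merged: [1, 3, 6]
Compare 8 vs 13: take 8 from left. Merged: [1, 3, 6, 8]
Compare 10 vs 13: take 10 from left. Merged: [1, 3, 6, 8, 10]
Append remaining from right: [13]. Merged: [1, 3, 6, 8, 10, 13]

Final merged array: [1, 3, 6, 8, 10, 13]
Total comparisons: 5

The merged array is [1, 3, 6, 8, 10, 13], requiring 5 comparisons. The merge step runs in O(n) time where n is the total number of elements.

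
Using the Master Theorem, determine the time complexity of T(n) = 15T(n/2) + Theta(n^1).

Master Theorem for T(n) = 15T(n/2) + O(n^1):

a = 15, b = 2, c = 1
log_b(a) = log_2(15) = 3.9069

Case 1: c = 1 < log_2(15) = 3.9069
T(n) = O(n^(log_2 15))

For T(n) = 15T(n/2) + O(n^1): log_2(15) = 3.9069. This is Case 1 of the Master Theorem (c < log_b(a), work dominated by leaves), giving O(n^(log_2 15)).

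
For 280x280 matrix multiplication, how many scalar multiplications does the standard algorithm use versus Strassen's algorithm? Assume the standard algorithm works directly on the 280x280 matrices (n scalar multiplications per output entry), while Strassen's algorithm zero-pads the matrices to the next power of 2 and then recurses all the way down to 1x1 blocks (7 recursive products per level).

Matrix multiplication for 280x280 matrices:

Strassen's algorithm requires power-of-2 dimensions. Pad 280x280 to 512x512 (next power of 2).

Standard algorithm: 280^3 = 21952000 multiplications
Strassen's algorithm: 7^(log2(512)) = 7^9 = 40353607 multiplications
Difference: 21952000 - 40353607 = -18401607 (Strassen uses MORE here due to padding overhead — for small or just-over-power-of-2 n, padding can outweigh the per-level savings)

Standard: 21952000 multiplications (280^3). Strassen: 40353607 multiplications (7^9, after padding to 512x512). Strassen reduces 8 recursive multiplications to 7 at each level.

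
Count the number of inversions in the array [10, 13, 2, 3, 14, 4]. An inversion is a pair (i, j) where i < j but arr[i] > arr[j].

Finding inversions in [10, 13, 2, 3, 14, 4]:

(0, 2): arr[0]=10 > arr[2]=2
(0, 3): arr[0]=10 > arr[3]=3
(0, 5): arr[0]=10 > arr[5]=4
(1, 2): arr[1]=13 > arr[2]=2
(1, 3): arr[1]=13 > arr[3]=3
(1, 5): arr[1]=13 > arr[5]=4
(4, 5): arr[4]=14 > arr[5]=4

Total inversions: 7

The array has 7 inversion(s): (0,2), (0,3), (0,5), (1,2), (1,3), (1,5), (4,5). Each pair (i,j) satisfies i < j and arr[i] > arr[j].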